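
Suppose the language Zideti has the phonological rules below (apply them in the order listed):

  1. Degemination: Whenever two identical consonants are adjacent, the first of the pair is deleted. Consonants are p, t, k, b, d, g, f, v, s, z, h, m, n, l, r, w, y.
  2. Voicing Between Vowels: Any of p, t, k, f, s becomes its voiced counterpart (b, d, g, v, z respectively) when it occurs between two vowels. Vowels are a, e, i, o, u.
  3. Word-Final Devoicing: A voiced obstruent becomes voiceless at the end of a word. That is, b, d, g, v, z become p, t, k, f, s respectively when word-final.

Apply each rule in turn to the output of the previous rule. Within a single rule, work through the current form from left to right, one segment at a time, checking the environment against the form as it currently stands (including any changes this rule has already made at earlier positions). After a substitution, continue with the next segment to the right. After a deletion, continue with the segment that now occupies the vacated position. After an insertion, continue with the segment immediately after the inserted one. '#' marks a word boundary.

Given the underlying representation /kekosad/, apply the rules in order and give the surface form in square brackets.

1 Degemination: no change — [kekosad]
2 Voicing Between Vowels: [kekosad] → [kegozad]
3 Word-Final Devoicing: [kegozad] → [kegozat]

[kegozat]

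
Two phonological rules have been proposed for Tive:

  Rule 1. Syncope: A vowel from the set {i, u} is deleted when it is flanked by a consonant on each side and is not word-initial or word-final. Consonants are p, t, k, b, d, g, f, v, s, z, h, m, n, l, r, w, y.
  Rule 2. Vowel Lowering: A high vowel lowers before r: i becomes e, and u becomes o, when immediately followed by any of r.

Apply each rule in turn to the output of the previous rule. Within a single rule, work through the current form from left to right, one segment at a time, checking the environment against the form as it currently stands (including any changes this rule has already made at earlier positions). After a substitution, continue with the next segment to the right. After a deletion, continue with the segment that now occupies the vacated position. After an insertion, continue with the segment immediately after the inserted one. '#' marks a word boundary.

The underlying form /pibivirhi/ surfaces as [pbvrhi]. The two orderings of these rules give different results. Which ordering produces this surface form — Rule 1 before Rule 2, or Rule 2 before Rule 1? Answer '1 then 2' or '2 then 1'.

Order 1 then 2:
  1 Syncope: [pibivirhi] → [pbvrhi]
  2 Vowel Lowering: no change — [pbvrhi]
  result: [pbvrhi]
Order 2 then 1:
  2 Vowel Lowering: [pibivirhi] → [pibiverhi]
  1 Syncope: [pibiverhi] → [pbverhi]
  result: [pbverhi]

1 then 2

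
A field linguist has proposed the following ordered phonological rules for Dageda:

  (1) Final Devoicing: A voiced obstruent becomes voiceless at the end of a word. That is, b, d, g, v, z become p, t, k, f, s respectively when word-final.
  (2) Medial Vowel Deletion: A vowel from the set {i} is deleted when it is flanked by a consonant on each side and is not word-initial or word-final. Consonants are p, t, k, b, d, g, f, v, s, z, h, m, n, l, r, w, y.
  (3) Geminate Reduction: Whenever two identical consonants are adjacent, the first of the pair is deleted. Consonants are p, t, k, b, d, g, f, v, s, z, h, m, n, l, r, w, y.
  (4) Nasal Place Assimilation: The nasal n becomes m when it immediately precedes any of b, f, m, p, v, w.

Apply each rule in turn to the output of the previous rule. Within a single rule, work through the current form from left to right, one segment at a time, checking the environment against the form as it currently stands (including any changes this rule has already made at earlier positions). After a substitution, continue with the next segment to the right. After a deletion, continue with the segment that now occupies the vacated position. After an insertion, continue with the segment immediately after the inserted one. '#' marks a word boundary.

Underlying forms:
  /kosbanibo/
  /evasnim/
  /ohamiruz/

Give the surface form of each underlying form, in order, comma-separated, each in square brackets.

/kosbanibo/:
  (1) Final Devoicing: no change — [kosbanibo]
  (2) Medial Vowel Deletion: [kosbanibo] → [kosbanbo]
  (3) Geminate Reduction: no change — [kosbanbo]
  (4) Nasal Place Assimilation: [kosbanbo] → [kosbambo]
/evasnim/:
  (1) Final Devoicing: no change — [evasnim]
  (2) Medial Vowel Deletion: [evasnim] → [evasnm]
  (3) Geminate Reduction: no change — [evasnm]
  (4) Nasal Place Assimilation: [evasnm] → [evasmm]
/ohamiruz/:
  (1) Final Devoicing: [ohamiruz] → [ohamirus]
  (2) Medial Vowel Deletion: [ohamirus] → [ohamrus]
  (3) Geminate Reduction: no change — [ohamrus]
  (4) Nasal Place Assimilation: no change — [ohamrus]

[kosbambo], [evasmm], [ohamrus]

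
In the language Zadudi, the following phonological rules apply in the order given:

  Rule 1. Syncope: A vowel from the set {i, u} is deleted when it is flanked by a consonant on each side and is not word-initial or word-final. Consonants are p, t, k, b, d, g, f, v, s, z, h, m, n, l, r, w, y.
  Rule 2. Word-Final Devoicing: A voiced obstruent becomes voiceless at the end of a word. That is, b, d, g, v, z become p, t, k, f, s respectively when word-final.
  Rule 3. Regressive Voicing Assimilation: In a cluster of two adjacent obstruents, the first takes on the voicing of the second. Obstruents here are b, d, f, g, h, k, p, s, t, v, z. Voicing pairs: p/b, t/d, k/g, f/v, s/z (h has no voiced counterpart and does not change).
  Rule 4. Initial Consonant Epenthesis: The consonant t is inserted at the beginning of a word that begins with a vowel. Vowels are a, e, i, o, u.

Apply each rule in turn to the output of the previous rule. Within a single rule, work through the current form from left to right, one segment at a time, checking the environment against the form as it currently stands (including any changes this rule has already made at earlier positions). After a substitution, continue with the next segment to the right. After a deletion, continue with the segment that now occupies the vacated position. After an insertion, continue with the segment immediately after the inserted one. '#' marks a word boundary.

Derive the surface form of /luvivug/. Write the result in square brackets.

[lvfk]

Rule 1 Syncope: [luvivug] → [lvvg]
Rule 2 Word-Final Devoicing: [lvvg] → [lvvk]
Rule 3 Regressive Voicing Assimilation: [lvvk] → [lvfk]
Rule 4 Initial Consonant Epenthesis: no change — [lvfk]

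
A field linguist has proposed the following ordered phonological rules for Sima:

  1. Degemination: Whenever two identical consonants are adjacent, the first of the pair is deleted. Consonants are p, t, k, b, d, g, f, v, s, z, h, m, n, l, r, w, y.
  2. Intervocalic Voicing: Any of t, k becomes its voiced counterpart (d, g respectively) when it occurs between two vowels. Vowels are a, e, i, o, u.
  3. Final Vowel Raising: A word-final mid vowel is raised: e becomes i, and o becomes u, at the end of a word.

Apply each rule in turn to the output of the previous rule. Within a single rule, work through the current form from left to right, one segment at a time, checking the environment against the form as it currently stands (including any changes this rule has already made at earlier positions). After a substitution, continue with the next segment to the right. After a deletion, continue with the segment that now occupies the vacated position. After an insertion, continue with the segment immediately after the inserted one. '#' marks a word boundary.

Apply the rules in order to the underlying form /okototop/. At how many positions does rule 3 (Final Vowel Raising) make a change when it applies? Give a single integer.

1 Degemination: no change — [okototop]
2 Intervocalic Voicing: [okototop] → [ogododop]
3 Final Vowel Raising: no change — [ogododop]
Rule 3 changed 0 position(s).

0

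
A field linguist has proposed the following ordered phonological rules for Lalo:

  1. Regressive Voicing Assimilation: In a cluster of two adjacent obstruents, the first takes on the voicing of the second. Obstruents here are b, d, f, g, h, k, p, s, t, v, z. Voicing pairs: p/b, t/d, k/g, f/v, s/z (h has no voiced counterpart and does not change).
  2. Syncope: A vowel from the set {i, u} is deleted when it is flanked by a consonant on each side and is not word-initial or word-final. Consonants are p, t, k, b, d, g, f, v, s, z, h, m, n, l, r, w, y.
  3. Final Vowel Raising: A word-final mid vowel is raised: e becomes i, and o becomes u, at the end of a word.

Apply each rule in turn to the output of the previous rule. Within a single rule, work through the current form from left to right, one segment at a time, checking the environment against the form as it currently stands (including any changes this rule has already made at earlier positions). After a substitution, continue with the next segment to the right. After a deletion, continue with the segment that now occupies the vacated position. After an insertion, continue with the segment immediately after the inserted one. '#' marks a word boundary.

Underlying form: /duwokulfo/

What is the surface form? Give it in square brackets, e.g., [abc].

[dwoklfu]

1 Regressive Voicing Assimilation: no change — [duwokulfo]
2 Syncope: [duwokulfo] → [dwoklfo]
3 Final Vowel Raising: [dwoklfo] → [dwoklfu]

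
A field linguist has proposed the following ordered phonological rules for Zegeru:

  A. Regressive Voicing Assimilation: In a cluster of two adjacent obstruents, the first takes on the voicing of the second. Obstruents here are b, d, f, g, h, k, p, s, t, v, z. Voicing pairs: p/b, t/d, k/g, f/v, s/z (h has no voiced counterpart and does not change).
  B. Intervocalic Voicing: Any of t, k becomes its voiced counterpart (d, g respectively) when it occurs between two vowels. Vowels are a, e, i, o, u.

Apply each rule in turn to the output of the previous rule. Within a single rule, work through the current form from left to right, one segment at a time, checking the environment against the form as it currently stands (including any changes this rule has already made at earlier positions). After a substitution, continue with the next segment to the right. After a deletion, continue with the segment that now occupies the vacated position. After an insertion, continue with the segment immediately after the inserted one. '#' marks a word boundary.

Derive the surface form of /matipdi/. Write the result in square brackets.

[madibdi]

A Regressive Voicing Assimilation: [matipdi] → [matibdi]
B Intervocalic Voicing: [matibdi] → [madibdi]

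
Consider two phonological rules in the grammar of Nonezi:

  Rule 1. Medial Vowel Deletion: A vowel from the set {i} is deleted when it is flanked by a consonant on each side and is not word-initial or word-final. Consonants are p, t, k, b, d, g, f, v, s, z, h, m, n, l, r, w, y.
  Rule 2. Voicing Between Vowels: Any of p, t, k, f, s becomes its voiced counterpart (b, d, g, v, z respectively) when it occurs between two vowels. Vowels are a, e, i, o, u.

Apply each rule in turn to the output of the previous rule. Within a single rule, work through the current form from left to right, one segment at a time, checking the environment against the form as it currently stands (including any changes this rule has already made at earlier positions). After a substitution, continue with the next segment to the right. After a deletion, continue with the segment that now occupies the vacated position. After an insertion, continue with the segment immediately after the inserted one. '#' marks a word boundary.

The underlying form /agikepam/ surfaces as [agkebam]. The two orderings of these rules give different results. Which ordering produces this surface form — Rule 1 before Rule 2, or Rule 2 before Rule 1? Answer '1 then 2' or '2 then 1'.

Order 1 then 2:
  1 Medial Vowel Deletion: [agikepam] → [agkepam]
  2 Voicing Between Vowels: [agkepam] → [agkebam]
  result: [agkebam]
Order 2 then 1:
  2 Voicing Between Vowels: [agikepam] → [agigebam]
  1 Medial Vowel Deletion: [agigebam] → [aggebam]
  result: [aggebam]

1 then 2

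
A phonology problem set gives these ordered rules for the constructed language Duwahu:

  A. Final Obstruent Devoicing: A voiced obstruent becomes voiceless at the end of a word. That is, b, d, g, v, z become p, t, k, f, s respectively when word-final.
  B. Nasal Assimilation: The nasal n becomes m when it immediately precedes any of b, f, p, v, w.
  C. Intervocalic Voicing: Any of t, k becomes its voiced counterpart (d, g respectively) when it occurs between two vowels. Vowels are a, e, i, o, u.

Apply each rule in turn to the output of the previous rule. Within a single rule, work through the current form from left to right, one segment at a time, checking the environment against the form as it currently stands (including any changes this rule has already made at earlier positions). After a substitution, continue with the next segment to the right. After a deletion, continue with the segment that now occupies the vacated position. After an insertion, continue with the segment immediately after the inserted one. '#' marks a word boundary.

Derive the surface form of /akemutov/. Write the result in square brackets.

A Final Obstruent Devoicing: [akemutov] → [akemutof]
B Nasal Assimilation: no change — [akemutof]
C Intervocalic Voicing: [akemutof] → [agemudof]

[agemudof]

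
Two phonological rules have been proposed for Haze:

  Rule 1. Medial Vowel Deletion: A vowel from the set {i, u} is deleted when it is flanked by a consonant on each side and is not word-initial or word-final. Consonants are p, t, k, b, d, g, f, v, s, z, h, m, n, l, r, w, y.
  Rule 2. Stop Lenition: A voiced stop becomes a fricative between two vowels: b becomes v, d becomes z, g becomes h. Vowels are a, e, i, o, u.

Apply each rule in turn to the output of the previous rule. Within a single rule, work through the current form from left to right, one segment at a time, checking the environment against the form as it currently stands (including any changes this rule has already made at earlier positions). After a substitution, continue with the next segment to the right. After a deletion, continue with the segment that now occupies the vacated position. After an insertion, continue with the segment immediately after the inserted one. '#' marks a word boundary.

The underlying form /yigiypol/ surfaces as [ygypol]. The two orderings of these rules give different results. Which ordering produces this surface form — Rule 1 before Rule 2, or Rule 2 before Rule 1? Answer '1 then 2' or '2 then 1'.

Order 1 then 2:
  1 Medial Vowel Deletion: [yigiypol] → [ygypol]
  2 Stop Lenition: no change — [ygypol]
  result: [ygypol]
Order 2 then 1:
  2 Stop Lenition: [yigiypol] → [yihiypol]
  1 Medial Vowel Deletion: [yihiypol] → [yhypol]
  result: [yhypol]

1 then 2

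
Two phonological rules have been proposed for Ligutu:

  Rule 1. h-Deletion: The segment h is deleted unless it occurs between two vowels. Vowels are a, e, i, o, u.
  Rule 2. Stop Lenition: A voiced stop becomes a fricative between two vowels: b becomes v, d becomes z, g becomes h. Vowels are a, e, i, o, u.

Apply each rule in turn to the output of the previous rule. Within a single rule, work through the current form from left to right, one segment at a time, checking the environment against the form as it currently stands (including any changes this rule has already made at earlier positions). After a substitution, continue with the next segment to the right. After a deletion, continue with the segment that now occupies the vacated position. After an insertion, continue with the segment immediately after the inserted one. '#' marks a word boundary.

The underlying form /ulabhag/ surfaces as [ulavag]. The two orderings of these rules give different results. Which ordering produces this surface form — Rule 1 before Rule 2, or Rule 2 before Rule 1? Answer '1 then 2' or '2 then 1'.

Order 1 then 2:
  1 h-Deletion: [ulabhag] → [ulabag]
  2 Stop Lenition: [ulabag] → [ulavag]
  result: [ulavag]
Order 2 then 1:
  2 Stop Lenition: no change — [ulabhag]
  1 h-Deletion: [ulabhag] → [ulabag]
  result: [ulabag]

1 then 2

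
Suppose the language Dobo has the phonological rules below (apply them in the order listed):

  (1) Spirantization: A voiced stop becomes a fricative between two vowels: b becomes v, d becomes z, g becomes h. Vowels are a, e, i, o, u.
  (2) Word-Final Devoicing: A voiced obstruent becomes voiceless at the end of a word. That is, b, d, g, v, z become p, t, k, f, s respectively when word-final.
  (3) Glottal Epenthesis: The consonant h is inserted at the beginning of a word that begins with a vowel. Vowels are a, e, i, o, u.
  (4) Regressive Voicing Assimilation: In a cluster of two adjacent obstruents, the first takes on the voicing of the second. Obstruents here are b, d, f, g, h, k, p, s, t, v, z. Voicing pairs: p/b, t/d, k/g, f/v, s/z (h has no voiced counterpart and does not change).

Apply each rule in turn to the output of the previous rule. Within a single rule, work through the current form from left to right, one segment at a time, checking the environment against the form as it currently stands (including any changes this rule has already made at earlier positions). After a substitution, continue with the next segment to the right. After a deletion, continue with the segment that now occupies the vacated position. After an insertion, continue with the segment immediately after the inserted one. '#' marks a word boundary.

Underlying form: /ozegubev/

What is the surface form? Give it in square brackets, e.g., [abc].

[hozehuvef]

(1) Spirantization: [ozegubev] → [ozehuvev]
(2) Word-Final Devoicing: [ozehuvev] → [ozehuvef]
(3) Glottal Epenthesis: [ozehuvef] → [hozehuvef]
(4) Regressive Voicing Assimilation: no change — [hozehuvef]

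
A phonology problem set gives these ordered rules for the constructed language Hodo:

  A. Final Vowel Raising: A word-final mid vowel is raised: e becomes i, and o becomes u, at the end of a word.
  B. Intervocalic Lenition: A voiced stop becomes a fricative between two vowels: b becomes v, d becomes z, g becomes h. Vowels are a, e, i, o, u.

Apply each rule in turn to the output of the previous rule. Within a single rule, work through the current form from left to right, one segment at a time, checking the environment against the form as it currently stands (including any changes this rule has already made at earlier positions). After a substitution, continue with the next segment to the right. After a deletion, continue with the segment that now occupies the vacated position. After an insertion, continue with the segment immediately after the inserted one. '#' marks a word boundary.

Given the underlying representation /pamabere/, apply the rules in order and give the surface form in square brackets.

[pamaveri]

A Final Vowel Raising: [pamabere] → [pamaberi]
B Intervocalic Lenition: [pamaberi] → [pamaveri]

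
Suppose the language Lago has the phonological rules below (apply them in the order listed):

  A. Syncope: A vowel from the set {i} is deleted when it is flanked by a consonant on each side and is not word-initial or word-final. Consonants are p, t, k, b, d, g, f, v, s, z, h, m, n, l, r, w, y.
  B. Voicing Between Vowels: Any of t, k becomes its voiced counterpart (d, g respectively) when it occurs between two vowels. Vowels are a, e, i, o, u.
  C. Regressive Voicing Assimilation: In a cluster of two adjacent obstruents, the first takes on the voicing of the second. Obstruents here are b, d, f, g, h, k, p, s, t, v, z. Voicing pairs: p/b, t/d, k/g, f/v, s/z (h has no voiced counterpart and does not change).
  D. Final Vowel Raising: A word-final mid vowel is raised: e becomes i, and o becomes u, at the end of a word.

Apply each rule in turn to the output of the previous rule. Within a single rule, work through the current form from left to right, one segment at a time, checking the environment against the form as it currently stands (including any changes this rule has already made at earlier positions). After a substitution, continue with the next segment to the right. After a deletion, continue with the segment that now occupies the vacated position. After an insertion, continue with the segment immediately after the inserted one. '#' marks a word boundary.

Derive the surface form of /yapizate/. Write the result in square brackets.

A Syncope: [yapizate] → [yapzate]
B Voicing Between Vowels: [yapzate] → [yapzade]
C Regressive Voicing Assimilation: [yapzade] → [yabzade]
D Final Vowel Raising: [yabzade] → [yabzadi]

[yabzadi]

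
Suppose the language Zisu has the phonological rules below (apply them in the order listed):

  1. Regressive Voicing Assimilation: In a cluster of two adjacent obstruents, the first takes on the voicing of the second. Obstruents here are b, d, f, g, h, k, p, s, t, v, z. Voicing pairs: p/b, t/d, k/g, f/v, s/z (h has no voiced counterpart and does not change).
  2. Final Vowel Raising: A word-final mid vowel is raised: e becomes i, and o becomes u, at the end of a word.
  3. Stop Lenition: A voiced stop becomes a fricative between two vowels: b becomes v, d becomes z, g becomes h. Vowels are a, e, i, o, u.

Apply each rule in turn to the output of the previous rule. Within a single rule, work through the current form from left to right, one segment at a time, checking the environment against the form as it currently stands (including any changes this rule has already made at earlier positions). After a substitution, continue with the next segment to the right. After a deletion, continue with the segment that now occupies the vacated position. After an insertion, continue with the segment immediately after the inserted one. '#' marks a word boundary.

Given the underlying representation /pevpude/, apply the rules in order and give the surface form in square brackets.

1 Regressive Voicing Assimilation: [pevpude] → [pefpude]
2 Final Vowel Raising: [pefpude] → [pefpudi]
3 Stop Lenition: [pefpudi] → [pefpuzi]

[pefpuzi]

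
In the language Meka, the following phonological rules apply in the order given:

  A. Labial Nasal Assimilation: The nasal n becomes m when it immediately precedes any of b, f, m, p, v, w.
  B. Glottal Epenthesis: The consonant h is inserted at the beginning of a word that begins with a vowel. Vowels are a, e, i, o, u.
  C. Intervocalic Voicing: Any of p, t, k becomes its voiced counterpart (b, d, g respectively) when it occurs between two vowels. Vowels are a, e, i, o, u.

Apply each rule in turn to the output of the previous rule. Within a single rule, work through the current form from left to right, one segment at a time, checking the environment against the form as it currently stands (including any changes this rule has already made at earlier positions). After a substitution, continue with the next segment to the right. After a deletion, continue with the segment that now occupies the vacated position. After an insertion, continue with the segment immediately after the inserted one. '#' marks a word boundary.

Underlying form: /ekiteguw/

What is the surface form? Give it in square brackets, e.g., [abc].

A Labial Nasal Assimilation: no change — [ekiteguw]
B Glottal Epenthesis: [ekiteguw] → [hekiteguw]
C Intervocalic Voicing: [hekiteguw] → [hegideguw]

[hegideguw]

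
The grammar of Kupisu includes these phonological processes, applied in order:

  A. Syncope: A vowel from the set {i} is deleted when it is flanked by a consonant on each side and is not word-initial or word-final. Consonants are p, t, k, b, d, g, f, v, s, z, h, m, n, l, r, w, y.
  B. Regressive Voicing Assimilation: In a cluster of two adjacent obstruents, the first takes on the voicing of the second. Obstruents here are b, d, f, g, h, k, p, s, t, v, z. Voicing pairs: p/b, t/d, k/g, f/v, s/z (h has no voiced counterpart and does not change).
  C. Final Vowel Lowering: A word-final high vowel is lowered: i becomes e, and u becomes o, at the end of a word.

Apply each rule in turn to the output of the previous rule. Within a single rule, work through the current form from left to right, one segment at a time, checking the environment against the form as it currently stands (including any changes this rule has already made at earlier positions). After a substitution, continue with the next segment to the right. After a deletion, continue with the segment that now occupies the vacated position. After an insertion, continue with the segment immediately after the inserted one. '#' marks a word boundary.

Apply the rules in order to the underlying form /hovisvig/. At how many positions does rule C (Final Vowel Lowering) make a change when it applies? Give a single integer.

A Syncope: [hovisvig] → [hovsvg]
B Regressive Voicing Assimilation: [hovsvg] → [hofzvg]
C Final Vowel Lowering: no change — [hofzvg]
Rule C changed 0 position(s).

0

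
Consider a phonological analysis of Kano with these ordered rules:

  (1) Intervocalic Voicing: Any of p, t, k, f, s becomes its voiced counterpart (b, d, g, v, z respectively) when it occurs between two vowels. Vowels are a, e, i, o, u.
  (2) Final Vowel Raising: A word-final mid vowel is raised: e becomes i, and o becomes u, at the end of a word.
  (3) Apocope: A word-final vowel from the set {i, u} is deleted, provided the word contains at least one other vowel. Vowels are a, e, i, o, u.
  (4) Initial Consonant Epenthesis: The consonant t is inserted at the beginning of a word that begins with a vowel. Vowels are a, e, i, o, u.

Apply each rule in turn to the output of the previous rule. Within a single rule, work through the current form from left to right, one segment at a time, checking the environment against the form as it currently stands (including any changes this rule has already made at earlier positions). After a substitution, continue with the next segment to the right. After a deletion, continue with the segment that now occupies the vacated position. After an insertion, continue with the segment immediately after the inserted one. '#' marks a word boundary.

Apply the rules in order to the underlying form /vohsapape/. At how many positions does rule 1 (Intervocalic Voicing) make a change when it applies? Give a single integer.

2

(1) Intervocalic Voicing: [vohsapape] → [vohsababe]
(2) Final Vowel Raising: [vohsababe] → [vohsababi]
(3) Apocope: [vohsababi] → [vohsabab]
(4) Initial Consonant Epenthesis: no change — [vohsabab]
Rule 1 changed 2 position(s).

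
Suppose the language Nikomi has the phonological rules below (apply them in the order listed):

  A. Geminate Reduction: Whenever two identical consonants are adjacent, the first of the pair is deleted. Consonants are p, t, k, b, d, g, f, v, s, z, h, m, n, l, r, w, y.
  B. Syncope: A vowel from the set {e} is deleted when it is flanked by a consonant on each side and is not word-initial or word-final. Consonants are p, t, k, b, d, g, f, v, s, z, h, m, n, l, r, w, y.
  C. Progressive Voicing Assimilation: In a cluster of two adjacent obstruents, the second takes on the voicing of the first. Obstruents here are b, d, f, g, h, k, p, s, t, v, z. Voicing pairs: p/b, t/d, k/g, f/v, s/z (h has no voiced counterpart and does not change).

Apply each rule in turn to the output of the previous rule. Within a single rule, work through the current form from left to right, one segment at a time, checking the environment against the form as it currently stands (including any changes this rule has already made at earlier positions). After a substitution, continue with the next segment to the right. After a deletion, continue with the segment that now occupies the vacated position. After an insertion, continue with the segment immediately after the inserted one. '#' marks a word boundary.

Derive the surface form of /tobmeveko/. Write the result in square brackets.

[tobmvgo]

A Geminate Reduction: no change — [tobmeveko]
B Syncope: [tobmeveko] → [tobmvko]
C Progressive Voicing Assimilation: [tobmvko] → [tobmvgo]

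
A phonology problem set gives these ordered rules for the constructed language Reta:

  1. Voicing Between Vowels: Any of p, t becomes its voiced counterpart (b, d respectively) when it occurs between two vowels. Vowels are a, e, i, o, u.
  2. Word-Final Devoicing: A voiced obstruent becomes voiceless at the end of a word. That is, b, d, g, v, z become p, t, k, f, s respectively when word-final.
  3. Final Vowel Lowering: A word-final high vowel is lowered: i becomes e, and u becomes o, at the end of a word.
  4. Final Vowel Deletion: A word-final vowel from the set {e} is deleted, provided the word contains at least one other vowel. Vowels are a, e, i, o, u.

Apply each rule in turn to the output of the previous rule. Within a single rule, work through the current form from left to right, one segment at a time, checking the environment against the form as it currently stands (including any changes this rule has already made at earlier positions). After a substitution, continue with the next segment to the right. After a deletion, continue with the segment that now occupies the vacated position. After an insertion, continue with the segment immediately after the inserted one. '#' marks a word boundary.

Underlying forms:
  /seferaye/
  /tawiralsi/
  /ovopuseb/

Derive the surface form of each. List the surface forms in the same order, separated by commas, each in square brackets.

[seferay], [tawirals], [ovobusep]

/seferaye/:
  1 Voicing Between Vowels: no change — [seferaye]
  2 Word-Final Devoicing: no change — [seferaye]
  3 Final Vowel Lowering: no change — [seferaye]
  4 Final Vowel Deletion: [seferaye] → [seferay]
/tawiralsi/:
  1 Voicing Between Vowels: no change — [tawiralsi]
  2 Word-Final Devoicing: no change — [tawiralsi]
  3 Final Vowel Lowering: [tawiralsi] → [tawiralse]
  4 Final Vowel Deletion: [tawiralse] → [tawirals]
/ovopuseb/:
  1 Voicing Between Vowels: [ovopuseb] → [ovobuseb]
  2 Word-Final Devoicing: [ovobuseb] → [ovobusep]
  3 Final Vowel Lowering: no change — [ovobusep]
  4 Final Vowel Deletion: no change — [ovobusep]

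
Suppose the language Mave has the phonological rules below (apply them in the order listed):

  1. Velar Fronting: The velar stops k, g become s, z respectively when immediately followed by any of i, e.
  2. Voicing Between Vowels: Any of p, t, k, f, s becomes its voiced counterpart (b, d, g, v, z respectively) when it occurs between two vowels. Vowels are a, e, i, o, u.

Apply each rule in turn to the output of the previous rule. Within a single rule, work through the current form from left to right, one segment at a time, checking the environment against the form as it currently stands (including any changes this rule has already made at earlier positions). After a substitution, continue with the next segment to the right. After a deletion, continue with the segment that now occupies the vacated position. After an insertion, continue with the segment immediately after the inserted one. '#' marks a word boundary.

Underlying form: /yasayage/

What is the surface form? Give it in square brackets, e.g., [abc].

[yazayaze]

1 Velar Fronting: [yasayage] → [yasayaze]
2 Voicing Between Vowels: [yasayaze] → [yazayaze]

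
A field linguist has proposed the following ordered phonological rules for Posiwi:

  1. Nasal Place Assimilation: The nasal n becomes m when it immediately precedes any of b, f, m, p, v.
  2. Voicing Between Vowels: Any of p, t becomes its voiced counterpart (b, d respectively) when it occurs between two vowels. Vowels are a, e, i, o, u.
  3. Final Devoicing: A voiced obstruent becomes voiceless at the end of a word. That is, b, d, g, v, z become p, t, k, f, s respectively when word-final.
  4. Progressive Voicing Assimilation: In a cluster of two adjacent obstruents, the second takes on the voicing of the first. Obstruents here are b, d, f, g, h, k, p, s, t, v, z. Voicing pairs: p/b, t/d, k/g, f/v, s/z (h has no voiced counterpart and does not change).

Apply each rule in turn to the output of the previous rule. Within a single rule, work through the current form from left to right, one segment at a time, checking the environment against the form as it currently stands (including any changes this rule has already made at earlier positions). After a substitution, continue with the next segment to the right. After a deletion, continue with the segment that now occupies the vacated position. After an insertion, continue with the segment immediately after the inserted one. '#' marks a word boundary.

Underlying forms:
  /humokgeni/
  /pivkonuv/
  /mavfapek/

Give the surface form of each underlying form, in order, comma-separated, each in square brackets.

/humokgeni/:
  1 Nasal Place Assimilation: no change — [humokgeni]
  2 Voicing Between Vowels: no change — [humokgeni]
  3 Final Devoicing: no change — [humokgeni]
  4 Progressive Voicing Assimilation: [humokgeni] → [humokkeni]
/pivkonuv/:
  1 Nasal Place Assimilation: no change — [pivkonuv]
  2 Voicing Between Vowels: no change — [pivkonuv]
  3 Final Devoicing: [pivkonuv] → [pivkonuf]
  4 Progressive Voicing Assimilation: [pivkonuf] → [pivgonuf]
/mavfapek/:
  1 Nasal Place Assimilation: no change — [mavfapek]
  2 Voicing Between Vowels: [mavfapek] → [mavfabek]
  3 Final Devoicing: no change — [mavfabek]
  4 Progressive Voicing Assimilation: [mavfabek] → [mavvabek]

[humokkeni], [pivgonuf], [mavvabek]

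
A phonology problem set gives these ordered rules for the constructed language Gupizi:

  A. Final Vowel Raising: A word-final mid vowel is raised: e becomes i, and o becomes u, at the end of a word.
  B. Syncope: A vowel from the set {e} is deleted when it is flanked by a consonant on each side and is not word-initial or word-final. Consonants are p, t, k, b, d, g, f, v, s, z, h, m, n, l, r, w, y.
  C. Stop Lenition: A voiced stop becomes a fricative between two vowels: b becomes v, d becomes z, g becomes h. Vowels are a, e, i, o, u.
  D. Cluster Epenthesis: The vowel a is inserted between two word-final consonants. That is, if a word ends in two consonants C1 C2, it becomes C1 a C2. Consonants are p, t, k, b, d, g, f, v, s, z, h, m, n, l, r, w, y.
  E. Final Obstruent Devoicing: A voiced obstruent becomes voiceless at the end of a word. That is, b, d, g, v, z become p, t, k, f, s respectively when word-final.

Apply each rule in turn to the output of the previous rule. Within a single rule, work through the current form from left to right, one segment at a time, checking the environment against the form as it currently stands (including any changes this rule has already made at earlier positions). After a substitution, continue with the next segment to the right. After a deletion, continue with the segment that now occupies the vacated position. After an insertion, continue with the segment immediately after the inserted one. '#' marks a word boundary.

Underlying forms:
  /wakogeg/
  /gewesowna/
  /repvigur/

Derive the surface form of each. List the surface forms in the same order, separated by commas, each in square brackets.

[wakogak], [gwsowna], [rpvihur]

/wakogeg/:
  A Final Vowel Raising: no change — [wakogeg]
  B Syncope: [wakogeg] → [wakogg]
  C Stop Lenition: no change — [wakogg]
  D Cluster Epenthesis: [wakogg] → [wakogag]
  E Final Obstruent Devoicing: [wakogag] → [wakogak]
/gewesowna/:
  A Final Vowel Raising: no change — [gewesowna]
  B Syncope: [gewesowna] → [gwsowna]
  C Stop Lenition: no change — [gwsowna]
  D Cluster Epenthesis: no change — [gwsowna]
  E Final Obstruent Devoicing: no change — [gwsowna]
/repvigur/:
  A Final Vowel Raising: no change — [repvigur]
  B Syncope: [repvigur] → [rpvigur]
  C Stop Lenition: [rpvigur] → [rpvihur]
  D Cluster Epenthesis: no change — [rpvihur]
  E Final Obstruent Devoicing: no change — [rpvihur]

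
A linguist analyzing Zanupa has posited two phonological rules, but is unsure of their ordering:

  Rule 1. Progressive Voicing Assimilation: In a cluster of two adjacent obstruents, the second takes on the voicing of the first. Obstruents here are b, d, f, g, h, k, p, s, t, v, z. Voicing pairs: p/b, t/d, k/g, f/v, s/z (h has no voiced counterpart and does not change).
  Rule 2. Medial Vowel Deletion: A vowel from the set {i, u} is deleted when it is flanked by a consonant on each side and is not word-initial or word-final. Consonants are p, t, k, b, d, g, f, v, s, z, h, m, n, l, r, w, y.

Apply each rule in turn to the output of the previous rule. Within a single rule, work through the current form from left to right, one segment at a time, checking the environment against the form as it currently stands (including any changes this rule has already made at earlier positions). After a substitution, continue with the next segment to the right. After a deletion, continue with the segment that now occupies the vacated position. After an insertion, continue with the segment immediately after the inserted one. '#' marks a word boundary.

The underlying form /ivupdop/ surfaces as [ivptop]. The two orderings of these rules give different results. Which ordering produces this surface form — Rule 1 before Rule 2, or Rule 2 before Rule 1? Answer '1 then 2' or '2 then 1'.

Order 1 then 2:
  1 Progressive Voicing Assimilation: [ivupdop] → [ivuptop]
  2 Medial Vowel Deletion: [ivuptop] → [ivptop]
  result: [ivptop]
Order 2 then 1:
  2 Medial Vowel Deletion: [ivupdop] → [ivpdop]
  1 Progressive Voicing Assimilation: [ivpdop] → [ivbdop]
  result: [ivbdop]

1 then 2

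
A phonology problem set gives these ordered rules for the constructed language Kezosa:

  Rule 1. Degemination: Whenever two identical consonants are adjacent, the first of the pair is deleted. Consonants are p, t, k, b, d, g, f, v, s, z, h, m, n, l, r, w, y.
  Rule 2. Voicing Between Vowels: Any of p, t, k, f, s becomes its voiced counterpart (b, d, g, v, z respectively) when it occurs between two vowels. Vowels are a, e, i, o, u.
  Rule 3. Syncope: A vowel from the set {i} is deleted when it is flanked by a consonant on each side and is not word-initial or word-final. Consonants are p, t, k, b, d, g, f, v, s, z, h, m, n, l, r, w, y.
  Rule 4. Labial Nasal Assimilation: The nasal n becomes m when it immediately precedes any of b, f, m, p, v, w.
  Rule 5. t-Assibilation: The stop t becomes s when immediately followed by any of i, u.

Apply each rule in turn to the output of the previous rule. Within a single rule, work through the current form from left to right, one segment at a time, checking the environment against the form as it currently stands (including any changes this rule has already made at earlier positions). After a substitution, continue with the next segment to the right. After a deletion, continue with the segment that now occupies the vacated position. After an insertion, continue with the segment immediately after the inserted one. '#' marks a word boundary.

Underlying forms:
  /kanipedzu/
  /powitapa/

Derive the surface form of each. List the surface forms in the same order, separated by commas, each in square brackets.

[kambedzu], [powdaba]

/kanipedzu/:
  Rule 1 Degemination: no change — [kanipedzu]
  Rule 2 Voicing Between Vowels: [kanipedzu] → [kanibedzu]
  Rule 3 Syncope: [kanibedzu] → [kanbedzu]
  Rule 4 Labial Nasal Assimilation: [kanbedzu] → [kambedzu]
  Rule 5 t-Assibilation: no change — [kambedzu]
/powitapa/:
  Rule 1 Degemination: no change — [powitapa]
  Rule 2 Voicing Between Vowels: [powitapa] → [powidaba]
  Rule 3 Syncope: [powidaba] → [powdaba]
  Rule 4 Labial Nasal Assimilation: no change — [powdaba]
  Rule 5 t-Assibilation: no change — [powdaba]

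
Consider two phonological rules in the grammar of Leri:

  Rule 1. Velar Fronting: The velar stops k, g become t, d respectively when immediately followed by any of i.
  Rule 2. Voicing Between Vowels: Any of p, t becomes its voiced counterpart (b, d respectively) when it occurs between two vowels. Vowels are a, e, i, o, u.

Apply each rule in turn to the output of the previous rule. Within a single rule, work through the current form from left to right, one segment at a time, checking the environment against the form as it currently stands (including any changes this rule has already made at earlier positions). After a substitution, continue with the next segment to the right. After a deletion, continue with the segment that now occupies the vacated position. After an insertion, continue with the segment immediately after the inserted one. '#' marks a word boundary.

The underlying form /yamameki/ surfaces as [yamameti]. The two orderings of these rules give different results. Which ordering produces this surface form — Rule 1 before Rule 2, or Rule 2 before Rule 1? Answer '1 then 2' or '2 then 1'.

Order 1 then 2:
  1 Velar Fronting: [yamameki] → [yamameti]
  2 Voicing Between Vowels: [yamameti] → [yamamedi]
  result: [yamamedi]
Order 2 then 1:
  2 Voicing Between Vowels: no change — [yamameki]
  1 Velar Fronting: [yamameki] → [yamameti]
  result: [yamameti]

2 then 1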